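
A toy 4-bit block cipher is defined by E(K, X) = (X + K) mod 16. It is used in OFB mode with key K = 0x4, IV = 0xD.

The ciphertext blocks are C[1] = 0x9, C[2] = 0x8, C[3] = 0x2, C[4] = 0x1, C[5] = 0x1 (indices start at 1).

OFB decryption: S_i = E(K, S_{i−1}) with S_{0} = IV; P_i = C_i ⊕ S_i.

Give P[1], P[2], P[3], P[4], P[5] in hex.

P[1] = 0x8, P[2] = 0xD, P[3] = 0xB, P[4] = 0xC, P[5] = 0x0

P[1]: S = E(K, 0xD) = 0x1; 0x9 ⊕ 0x1 = 0x8.
P[2]: S = E(K, 0x1) = 0x5; 0x8 ⊕ 0x5 = 0xD.
P[3]: S = E(K, 0x5) = 0x9; 0x2 ⊕ 0x9 = 0xB.
P[4]: S = E(K, 0x9) = 0xD; 0x1 ⊕ 0xD = 0xC.
P[5]: S = E(K, 0xD) = 0x1; 0x1 ⊕ 0x1 = 0x0.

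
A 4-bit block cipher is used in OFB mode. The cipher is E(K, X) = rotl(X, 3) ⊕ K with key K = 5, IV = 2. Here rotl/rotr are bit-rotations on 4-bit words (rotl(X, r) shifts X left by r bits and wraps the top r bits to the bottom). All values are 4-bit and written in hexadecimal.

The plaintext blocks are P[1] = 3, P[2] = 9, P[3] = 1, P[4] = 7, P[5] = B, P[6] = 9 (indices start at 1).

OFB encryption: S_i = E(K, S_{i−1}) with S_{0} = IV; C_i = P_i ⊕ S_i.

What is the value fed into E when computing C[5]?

2

C[1]: S = E(K, 2) = 4; 3 ⊕ 4 = 7.
C[2]: S = E(K, 4) = 7; 9 ⊕ 7 = E.
C[3]: S = E(K, 7) = E; 1 ⊕ E = F.
C[4]: S = E(K, E) = 2; 7 ⊕ 2 = 5.
C[5]: S = E(K, 2) = 4; B ⊕ 4 = F.
So the input to E for block [5] is 2.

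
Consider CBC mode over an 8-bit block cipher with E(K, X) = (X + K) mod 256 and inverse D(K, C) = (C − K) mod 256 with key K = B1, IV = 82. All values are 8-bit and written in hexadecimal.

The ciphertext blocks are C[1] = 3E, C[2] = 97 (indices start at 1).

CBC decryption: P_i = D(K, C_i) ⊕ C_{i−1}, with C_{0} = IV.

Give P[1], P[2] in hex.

P[1]: D(K, 3E) = 8D; 8D ⊕ 82 = 0F.
P[2]: D(K, 97) = E6; E6 ⊕ 3E = D8.

P[1] = 0F, P[2] = D8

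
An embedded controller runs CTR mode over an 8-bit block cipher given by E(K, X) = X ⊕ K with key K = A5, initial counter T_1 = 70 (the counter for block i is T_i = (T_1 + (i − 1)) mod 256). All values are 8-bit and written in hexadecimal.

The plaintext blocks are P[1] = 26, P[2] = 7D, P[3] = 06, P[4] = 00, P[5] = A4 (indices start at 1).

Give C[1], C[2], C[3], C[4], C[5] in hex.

C[1] = F3, C[2] = A9, C[3] = D1, C[4] = D6, C[5] = 75

CTR encryption: S_i = E(K, T_i) where T_i is the counter for block i; C_i = P_i ⊕ S_i.
C[1]: T = 70, S = E(K, T) = D5; 26 ⊕ D5 = F3.
C[2]: T = 71, S = E(K, T) = D4; 7D ⊕ D4 = A9.
C[3]: T = 72, S = E(K, T) = D7; 06 ⊕ D7 = D1.
C[4]: T = 73, S = E(K, T) = D6; 00 ⊕ D6 = D6.
C[5]: T = 74, S = E(K, T) = D1; A4 ⊕ D1 = 75.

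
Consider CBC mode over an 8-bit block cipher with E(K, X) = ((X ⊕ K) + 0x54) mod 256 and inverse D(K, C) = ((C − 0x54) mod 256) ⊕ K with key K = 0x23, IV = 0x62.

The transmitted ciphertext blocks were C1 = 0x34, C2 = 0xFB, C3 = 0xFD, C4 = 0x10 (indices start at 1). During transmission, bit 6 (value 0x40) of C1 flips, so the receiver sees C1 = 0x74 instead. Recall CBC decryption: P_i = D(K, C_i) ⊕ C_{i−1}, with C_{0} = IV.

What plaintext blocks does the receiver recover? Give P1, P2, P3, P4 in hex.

P1 = 0x61, P2 = 0xF0, P3 = 0x71, P4 = 0x62

Only C1 changed, to 0x74. In CBC, a change in C_i garbles P_i and flips the same bit in P_{i+1}. Decrypting the received ciphertext:
P1: D(K, 0x74) = 0x03; 0x03 ⊕ 0x62 = 0x61.
P2: D(K, 0xFB) = 0x84; 0x84 ⊕ 0x74 = 0xF0.
P3: D(K, 0xFD) = 0x8A; 0x8A ⊕ 0xFB = 0x71.
P4: D(K, 0x10) = 0x9F; 0x9F ⊕ 0xFD = 0x62.
Blocks that differ from the original plaintext: P1, P2.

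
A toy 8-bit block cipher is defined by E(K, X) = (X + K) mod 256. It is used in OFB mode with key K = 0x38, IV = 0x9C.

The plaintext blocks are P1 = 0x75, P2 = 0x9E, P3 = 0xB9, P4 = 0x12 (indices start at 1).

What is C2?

OFB encryption: S_i = E(K, S_{i−1}) with S_{0} = IV; C_i = P_i ⊕ S_i.
C1: S = E(K, 0x9C) = 0xD4; 0x75 ⊕ 0xD4 = 0xA1.
C2: S = E(K, 0xD4) = 0x0C; 0x9E ⊕ 0x0C = 0x92.

C2 = 0x92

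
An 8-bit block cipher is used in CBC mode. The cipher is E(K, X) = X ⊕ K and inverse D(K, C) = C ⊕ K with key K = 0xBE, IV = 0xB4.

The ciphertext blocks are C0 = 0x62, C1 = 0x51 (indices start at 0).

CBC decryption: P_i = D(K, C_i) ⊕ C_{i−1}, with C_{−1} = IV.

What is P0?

P0: D(K, 0x62) = 0xDC; 0xDC ⊕ 0xB4 = 0x68.

P0 = 0x68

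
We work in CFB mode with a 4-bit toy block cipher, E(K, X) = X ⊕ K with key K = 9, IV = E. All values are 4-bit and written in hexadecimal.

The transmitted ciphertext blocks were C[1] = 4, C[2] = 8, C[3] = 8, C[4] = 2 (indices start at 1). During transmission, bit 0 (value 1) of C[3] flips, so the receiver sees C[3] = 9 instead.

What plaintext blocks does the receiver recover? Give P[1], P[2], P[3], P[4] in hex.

CFB decryption: P_i = C_i ⊕ E(K, C_{i−1}), with C_{0} = IV.
Only C[3] changed, to 9. In CFB, a change in C_i flips the same bit in P_i and garbles P_{i+1}. Decrypting the received ciphertext:
P[1]: E(K, E) = 7; 4 ⊕ 7 = 3.
P[2]: E(K, 4) = D; 8 ⊕ D = 5.
P[3]: E(K, 8) = 1; 9 ⊕ 1 = 8.
P[4]: E(K, 9) = 0; 2 ⊕ 0 = 2.
Blocks that differ from the original plaintext: P[3], P[4].

P[1] = 3, P[2] = 5, P[3] = 8, P[4] = 2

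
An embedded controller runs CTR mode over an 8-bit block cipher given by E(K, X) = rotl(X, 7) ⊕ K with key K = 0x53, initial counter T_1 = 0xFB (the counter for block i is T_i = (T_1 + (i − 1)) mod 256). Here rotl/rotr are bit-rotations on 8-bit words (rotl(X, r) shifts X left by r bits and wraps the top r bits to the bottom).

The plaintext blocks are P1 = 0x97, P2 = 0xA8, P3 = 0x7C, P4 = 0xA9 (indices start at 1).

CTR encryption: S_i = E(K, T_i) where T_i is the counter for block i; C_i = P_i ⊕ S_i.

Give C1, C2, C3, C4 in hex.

C1 = 0x39, C2 = 0x85, C3 = 0xD1, C4 = 0x85

C1: T = 0xFB, S = E(K, T) = 0xAE; 0x97 ⊕ 0xAE = 0x39.
C2: T = 0xFC, S = E(K, T) = 0x2D; 0xA8 ⊕ 0x2D = 0x85.
C3: T = 0xFD, S = E(K, T) = 0xAD; 0x7C ⊕ 0xAD = 0xD1.
C4: T = 0xFE, S = E(K, T) = 0x2C; 0xA9 ⊕ 0x2C = 0x85.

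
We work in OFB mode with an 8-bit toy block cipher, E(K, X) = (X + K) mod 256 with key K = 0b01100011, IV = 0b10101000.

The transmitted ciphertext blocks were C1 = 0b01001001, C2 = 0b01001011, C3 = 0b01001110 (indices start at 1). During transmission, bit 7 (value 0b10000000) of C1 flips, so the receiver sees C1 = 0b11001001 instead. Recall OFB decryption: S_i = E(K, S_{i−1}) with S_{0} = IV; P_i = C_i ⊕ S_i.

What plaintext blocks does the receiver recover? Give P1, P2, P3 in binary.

Only C1 changed, to 0b11001001. In OFB, a change in C_i flips the same bit in P_i only; the keystream is unaffected. Decrypting the received ciphertext:
P1: S = E(K, 0b10101000) = 0b00001011; 0b11001001 ⊕ 0b00001011 = 0b11000010.
P2: S = E(K, 0b00001011) = 0b01101110; 0b01001011 ⊕ 0b01101110 = 0b00100101.
P3: S = E(K, 0b01101110) = 0b11010001; 0b01001110 ⊕ 0b11010001 = 0b10011111.
Blocks that differ from the original plaintext: P1.

P1 = 0b11000010, P2 = 0b00100101, P3 = 0b10011111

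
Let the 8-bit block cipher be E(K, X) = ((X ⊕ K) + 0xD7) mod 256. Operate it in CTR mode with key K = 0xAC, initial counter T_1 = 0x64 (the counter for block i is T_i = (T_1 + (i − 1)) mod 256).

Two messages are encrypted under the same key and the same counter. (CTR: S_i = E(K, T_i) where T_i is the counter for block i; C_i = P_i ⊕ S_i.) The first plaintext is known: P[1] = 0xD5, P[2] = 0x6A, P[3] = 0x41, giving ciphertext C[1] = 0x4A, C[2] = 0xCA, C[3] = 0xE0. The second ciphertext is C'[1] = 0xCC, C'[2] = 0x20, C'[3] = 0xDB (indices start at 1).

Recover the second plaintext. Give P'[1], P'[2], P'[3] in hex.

In CTR with a reused counter, both messages share the same keystream S_i, so C_i ⊕ C'_i = P_i ⊕ P'_i and thus P'_i = P_i ⊕ C_i ⊕ C'_i.
P'[1]: 0xD5 ⊕ 0x4A ⊕ 0xCC = 0x53.
P'[2]: 0x6A ⊕ 0xCA ⊕ 0x20 = 0x80.
P'[3]: 0x41 ⊕ 0xE0 ⊕ 0xDB = 0x7A.

P'[1] = 0x53, P'[2] = 0x80, P'[3] = 0x7A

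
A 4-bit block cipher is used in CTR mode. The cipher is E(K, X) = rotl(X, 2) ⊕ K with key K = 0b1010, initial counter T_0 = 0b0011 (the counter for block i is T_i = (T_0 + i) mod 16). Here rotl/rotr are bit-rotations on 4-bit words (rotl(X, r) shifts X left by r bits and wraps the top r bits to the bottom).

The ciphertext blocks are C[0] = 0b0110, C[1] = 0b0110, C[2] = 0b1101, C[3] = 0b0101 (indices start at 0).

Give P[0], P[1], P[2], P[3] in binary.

CTR decryption: S_i = E(K, T_i) where T_i is the counter for block i; P_i = C_i ⊕ S_i.
P[0]: T = 0b0011, S = E(K, T) = 0b0110; 0b0110 ⊕ 0b0110 = 0b0000.
P[1]: T = 0b0100, S = E(K, T) = 0b1011; 0b0110 ⊕ 0b1011 = 0b1101.
P[2]: T = 0b0101, S = E(K, T) = 0b1111; 0b1101 ⊕ 0b1111 = 0b0010.
P[3]: T = 0b0110, S = E(K, T) = 0b0011; 0b0101 ⊕ 0b0011 = 0b0110.

P[0] = 0b0000, P[1] = 0b1101, P[2] = 0b0010, P[3] = 0b0110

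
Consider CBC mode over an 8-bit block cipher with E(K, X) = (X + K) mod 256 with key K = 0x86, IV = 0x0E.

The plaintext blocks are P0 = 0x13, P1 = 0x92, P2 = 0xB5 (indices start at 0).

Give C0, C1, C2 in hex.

CBC encryption: C_i = E(K, P_i ⊕ C_{i−1}), with C_{−1} = IV.
C0: P0 ⊕ 0x0E = 0x1D; E(K, 0x1D) = 0xA3.
C1: P1 ⊕ 0xA3 = 0x31; E(K, 0x31) = 0xB7.
C2: P2 ⊕ 0xB7 = 0x02; E(K, 0x02) = 0x88.

C0 = 0xA3, C1 = 0xB7, C2 = 0x88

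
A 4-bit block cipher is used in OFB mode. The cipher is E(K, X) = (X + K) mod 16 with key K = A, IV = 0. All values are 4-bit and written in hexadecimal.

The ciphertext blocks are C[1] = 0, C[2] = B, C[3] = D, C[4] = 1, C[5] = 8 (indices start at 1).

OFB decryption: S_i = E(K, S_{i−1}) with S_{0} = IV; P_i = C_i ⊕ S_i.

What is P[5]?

P[1]: S = E(K, 0) = A; 0 ⊕ A = A.
P[2]: S = E(K, A) = 4; B ⊕ 4 = F.
P[3]: S = E(K, 4) = E; D ⊕ E = 3.
P[4]: S = E(K, E) = 8; 1 ⊕ 8 = 9.
P[5]: S = E(K, 8) = 2; 8 ⊕ 2 = A.

P[5] = A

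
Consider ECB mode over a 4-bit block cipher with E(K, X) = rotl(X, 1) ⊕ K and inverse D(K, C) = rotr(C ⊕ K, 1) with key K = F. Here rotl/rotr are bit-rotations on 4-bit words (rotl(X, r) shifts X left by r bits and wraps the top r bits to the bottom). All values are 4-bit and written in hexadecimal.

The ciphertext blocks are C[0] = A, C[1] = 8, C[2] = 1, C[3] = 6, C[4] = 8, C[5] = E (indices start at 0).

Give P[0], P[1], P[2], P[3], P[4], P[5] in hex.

P[0] = A, P[1] = B, P[2] = 7, P[3] = C, P[4] = B, P[5] = 8

ECB decryption: P_i = D(K, C_i).
P[0]: D(K, A) = A.
P[1]: D(K, 8) = B.
P[2]: D(K, 1) = 7.
P[3]: D(K, 6) = C.
P[4]: D(K, 8) = B.
P[5]: D(K, E) = 8.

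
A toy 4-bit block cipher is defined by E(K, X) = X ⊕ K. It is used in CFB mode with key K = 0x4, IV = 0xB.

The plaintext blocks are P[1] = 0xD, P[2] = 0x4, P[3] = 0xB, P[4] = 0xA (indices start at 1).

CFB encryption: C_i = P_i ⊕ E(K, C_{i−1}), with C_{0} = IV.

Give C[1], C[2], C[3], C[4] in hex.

C[1] = 0x2, C[2] = 0x2, C[3] = 0xD, C[4] = 0x3

C[1]: E(K, 0xB) = 0xF; 0xD ⊕ 0xF = 0x2.
C[2]: E(K, 0x2) = 0x6; 0x4 ⊕ 0x6 = 0x2.
C[3]: E(K, 0x2) = 0x6; 0xB ⊕ 0x6 = 0xD.
C[4]: E(K, 0xD) = 0x9; 0xA ⊕ 0x9 = 0x3.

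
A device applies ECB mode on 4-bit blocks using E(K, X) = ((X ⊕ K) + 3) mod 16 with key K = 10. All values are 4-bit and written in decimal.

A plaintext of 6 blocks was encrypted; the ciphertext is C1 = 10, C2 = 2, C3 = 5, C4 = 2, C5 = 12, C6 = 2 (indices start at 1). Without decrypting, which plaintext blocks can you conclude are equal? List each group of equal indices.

ECB encrypts each block independently with the same key, so equal ciphertext blocks imply equal plaintext blocks.
C2 = C4 = C6 = 2, so P2 = P4 = P6.

P2 = P4 = P6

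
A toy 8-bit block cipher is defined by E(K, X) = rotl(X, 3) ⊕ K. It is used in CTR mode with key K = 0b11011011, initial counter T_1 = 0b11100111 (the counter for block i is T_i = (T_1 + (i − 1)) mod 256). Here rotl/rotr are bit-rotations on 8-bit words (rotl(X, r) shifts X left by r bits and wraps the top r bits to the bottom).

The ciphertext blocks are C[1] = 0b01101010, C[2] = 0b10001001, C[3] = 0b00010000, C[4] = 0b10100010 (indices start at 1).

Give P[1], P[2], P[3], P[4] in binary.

P[1] = 0b10001110, P[2] = 0b00010101, P[3] = 0b10000100, P[4] = 0b00101110

CTR decryption: S_i = E(K, T_i) where T_i is the counter for block i; P_i = C_i ⊕ S_i.
P[1]: T = 0b11100111, S = E(K, T) = 0b11100100; 0b01101010 ⊕ 0b11100100 = 0b10001110.
P[2]: T = 0b11101000, S = E(K, T) = 0b10011100; 0b10001001 ⊕ 0b10011100 = 0b00010101.
P[3]: T = 0b11101001, S = E(K, T) = 0b10010100; 0b00010000 ⊕ 0b10010100 = 0b10000100.
P[4]: T = 0b11101010, S = E(K, T) = 0b10001100; 0b10100010 ⊕ 0b10001100 = 0b00101110.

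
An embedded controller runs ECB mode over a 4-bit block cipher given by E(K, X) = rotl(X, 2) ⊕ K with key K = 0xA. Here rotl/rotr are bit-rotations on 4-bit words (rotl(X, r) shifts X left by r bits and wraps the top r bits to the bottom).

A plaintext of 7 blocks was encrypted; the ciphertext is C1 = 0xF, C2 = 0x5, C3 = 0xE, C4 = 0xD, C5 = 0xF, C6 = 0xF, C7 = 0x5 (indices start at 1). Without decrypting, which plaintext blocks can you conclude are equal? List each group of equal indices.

P1 = P5 = P6; P2 = P7

ECB encrypts each block independently with the same key, so equal ciphertext blocks imply equal plaintext blocks.
C1 = C5 = C6 = 0xF, so P1 = P5 = P6.
C2 = C7 = 0x5, so P2 = P7.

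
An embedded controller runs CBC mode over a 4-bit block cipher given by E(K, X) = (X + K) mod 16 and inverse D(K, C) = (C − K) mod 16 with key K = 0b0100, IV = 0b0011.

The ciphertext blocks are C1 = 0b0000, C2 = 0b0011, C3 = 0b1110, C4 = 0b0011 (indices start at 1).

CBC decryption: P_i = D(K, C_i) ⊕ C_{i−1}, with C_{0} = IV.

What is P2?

P2: D(K, 0b0011) = 0b1111; 0b1111 ⊕ 0b0000 = 0b1111.

P2 = 0b1111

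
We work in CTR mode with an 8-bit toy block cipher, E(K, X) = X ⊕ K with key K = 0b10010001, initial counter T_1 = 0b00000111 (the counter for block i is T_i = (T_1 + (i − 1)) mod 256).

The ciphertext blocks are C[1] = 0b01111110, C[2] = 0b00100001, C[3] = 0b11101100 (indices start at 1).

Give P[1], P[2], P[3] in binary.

P[1] = 0b11101000, P[2] = 0b10111000, P[3] = 0b01110100

CTR decryption: S_i = E(K, T_i) where T_i is the counter for block i; P_i = C_i ⊕ S_i.
P[1]: T = 0b00000111, S = E(K, T) = 0b10010110; 0b01111110 ⊕ 0b10010110 = 0b11101000.
P[2]: T = 0b00001000, S = E(K, T) = 0b10011001; 0b00100001 ⊕ 0b10011001 = 0b10111000.
P[3]: T = 0b00001001, S = E(K, T) = 0b10011000; 0b11101100 ⊕ 0b10011000 = 0b01110100.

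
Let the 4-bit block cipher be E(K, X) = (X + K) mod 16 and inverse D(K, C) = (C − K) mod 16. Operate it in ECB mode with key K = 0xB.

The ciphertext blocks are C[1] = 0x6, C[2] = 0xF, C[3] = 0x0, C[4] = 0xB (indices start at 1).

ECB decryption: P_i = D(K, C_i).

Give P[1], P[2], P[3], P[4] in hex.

P[1]: D(K, 0x6) = 0xB.
P[2]: D(K, 0xF) = 0x4.
P[3]: D(K, 0x0) = 0x5.
P[4]: D(K, 0xB) = 0x0.

P[1] = 0xB, P[2] = 0x4, P[3] = 0x5, P[4] = 0x0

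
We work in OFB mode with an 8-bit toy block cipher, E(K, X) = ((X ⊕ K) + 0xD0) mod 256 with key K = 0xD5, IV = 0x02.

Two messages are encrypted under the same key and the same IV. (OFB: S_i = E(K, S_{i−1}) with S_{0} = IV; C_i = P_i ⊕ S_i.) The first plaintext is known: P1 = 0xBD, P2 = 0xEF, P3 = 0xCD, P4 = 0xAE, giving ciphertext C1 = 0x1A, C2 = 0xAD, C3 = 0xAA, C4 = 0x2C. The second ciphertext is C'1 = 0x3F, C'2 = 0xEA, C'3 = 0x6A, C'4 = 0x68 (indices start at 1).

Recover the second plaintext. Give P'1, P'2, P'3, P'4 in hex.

P'1 = 0x98, P'2 = 0xA8, P'3 = 0x0D, P'4 = 0xEA

In OFB with a reused IV, both messages share the same keystream S_i, so C_i ⊕ C'_i = P_i ⊕ P'_i and thus P'_i = P_i ⊕ C_i ⊕ C'_i.
P'1: 0xBD ⊕ 0x1A ⊕ 0x3F = 0x98.
P'2: 0xEF ⊕ 0xAD ⊕ 0xEA = 0xA8.
P'3: 0xCD ⊕ 0xAA ⊕ 0x6A = 0x0D.
P'4: 0xAE ⊕ 0x2C ⊕ 0x68 = 0xEA.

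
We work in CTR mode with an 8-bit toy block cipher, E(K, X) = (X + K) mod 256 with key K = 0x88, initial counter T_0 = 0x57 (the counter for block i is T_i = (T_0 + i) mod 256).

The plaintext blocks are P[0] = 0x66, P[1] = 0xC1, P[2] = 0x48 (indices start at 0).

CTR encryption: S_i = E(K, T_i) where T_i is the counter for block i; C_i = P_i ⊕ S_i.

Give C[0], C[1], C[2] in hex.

C[0]: T = 0x57, S = E(K, T) = 0xDF; 0x66 ⊕ 0xDF = 0xB9.
C[1]: T = 0x58, S = E(K, T) = 0xE0; 0xC1 ⊕ 0xE0 = 0x21.
C[2]: T = 0x59, S = E(K, T) = 0xE1; 0x48 ⊕ 0xE1 = 0xA9.

C[0] = 0xB9, C[1] = 0x21, C[2] = 0xA9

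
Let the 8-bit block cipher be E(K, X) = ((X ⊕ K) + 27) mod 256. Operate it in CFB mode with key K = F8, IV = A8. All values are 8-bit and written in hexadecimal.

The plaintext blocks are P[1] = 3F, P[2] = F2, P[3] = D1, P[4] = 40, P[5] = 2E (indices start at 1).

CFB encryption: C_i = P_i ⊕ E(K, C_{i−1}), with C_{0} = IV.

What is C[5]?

C[5] = 3D

C[1]: E(K, A8) = 77; 3F ⊕ 77 = 48.
C[2]: E(K, 48) = D7; F2 ⊕ D7 = 25.
C[3]: E(K, 25) = 04; D1 ⊕ 04 = D5.
C[4]: E(K, D5) = 54; 40 ⊕ 54 = 14.
C[5]: E(K, 14) = 13; 2E ⊕ 13 = 3D.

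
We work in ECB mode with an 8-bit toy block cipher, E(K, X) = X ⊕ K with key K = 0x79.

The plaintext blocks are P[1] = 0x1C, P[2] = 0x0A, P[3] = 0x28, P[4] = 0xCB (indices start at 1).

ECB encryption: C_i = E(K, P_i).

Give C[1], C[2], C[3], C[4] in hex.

C[1]: E(K, 0x1C) = 0x65.
C[2]: E(K, 0x0A) = 0x73.
C[3]: E(K, 0x28) = 0x51.
C[4]: E(K, 0xCB) = 0xB2.

C[1] = 0x65, C[2] = 0x73, C[3] = 0x51, C[4] = 0xB2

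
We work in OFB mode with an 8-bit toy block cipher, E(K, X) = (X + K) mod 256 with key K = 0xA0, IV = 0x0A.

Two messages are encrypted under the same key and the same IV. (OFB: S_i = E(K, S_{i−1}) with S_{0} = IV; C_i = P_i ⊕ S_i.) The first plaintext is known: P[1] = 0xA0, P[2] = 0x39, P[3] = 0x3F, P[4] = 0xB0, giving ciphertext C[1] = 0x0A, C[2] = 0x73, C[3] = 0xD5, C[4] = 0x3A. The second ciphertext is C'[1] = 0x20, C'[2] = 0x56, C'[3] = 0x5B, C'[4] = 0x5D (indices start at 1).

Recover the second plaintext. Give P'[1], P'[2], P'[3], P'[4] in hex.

In OFB with a reused IV, both messages share the same keystream S_i, so C_i ⊕ C'_i = P_i ⊕ P'_i and thus P'_i = P_i ⊕ C_i ⊕ C'_i.
P'[1]: 0xA0 ⊕ 0x0A ⊕ 0x20 = 0x8A.
P'[2]: 0x39 ⊕ 0x73 ⊕ 0x56 = 0x1C.
P'[3]: 0x3F ⊕ 0xD5 ⊕ 0x5B = 0xB1.
P'[4]: 0xB0 ⊕ 0x3A ⊕ 0x5D = 0xD7.

P'[1] = 0x8A, P'[2] = 0x1C, P'[3] = 0xB1, P'[4] = 0xD7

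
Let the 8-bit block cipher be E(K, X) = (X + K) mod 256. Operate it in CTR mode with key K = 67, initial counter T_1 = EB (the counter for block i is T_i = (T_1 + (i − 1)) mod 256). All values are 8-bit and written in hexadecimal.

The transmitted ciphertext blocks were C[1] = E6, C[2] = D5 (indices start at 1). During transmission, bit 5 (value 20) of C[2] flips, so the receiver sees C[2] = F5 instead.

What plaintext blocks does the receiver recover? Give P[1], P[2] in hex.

P[1] = B4, P[2] = A6

CTR decryption: S_i = E(K, T_i) where T_i is the counter for block i; P_i = C_i ⊕ S_i.
Only C[2] changed, to F5. In CTR, a change in C_i flips the same bit in P_i only; the keystream is unaffected. Decrypting the received ciphertext:
P[1]: T = EB, S = E(K, T) = 52; E6 ⊕ 52 = B4.
P[2]: T = EC, S = E(K, T) = 53; F5 ⊕ 53 = A6.
Blocks that differ from the original plaintext: P[2].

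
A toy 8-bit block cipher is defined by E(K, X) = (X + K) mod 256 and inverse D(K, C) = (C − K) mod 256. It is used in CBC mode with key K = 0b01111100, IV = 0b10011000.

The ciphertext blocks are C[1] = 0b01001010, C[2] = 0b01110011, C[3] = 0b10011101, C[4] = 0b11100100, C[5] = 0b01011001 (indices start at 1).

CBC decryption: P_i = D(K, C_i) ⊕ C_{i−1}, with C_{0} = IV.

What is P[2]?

P[2] = 0b10111101

P[2]: D(K, 0b01110011) = 0b11110111; 0b11110111 ⊕ 0b01001010 = 0b10111101.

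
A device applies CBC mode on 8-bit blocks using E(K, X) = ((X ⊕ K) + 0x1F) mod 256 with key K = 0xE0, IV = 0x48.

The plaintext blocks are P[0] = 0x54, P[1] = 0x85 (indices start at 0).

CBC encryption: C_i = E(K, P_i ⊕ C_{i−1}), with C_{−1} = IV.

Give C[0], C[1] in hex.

C[0]: P[0] ⊕ 0x48 = 0x1C; E(K, 0x1C) = 0x1B.
C[1]: P[1] ⊕ 0x1B = 0x9E; E(K, 0x9E) = 0x9D.

C[0] = 0x1B, C[1] = 0x9D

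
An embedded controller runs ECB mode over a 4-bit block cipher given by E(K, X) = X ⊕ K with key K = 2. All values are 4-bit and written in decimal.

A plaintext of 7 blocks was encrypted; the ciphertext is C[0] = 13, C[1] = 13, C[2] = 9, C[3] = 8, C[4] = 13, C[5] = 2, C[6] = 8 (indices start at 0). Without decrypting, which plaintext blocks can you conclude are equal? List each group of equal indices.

P[0] = P[1] = P[4]; P[3] = P[6]

ECB encrypts each block independently with the same key, so equal ciphertext blocks imply equal plaintext blocks.
C[0] = C[1] = C[4] = 13, so P[0] = P[1] = P[4].
C[3] = C[6] = 8, so P[3] = P[6].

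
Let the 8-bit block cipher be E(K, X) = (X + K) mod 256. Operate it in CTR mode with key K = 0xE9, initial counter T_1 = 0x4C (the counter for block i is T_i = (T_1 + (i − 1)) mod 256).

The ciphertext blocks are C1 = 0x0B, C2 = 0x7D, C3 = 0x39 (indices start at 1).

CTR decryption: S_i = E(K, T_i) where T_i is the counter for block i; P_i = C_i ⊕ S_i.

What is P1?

P1 = 0x3E

P1: T = 0x4C, S = E(K, T) = 0x35; 0x0B ⊕ 0x35 = 0x3E.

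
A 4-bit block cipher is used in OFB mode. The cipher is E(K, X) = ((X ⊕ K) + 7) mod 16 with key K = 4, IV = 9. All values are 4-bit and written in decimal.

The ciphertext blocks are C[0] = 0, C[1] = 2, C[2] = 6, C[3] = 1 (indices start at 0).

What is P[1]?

OFB decryption: S_i = E(K, S_{i−1}) with S_{−1} = IV; P_i = C_i ⊕ S_i.
P[0]: S = E(K, 9) = 4; 0 ⊕ 4 = 4.
P[1]: S = E(K, 4) = 7; 2 ⊕ 7 = 5.

P[1] = 5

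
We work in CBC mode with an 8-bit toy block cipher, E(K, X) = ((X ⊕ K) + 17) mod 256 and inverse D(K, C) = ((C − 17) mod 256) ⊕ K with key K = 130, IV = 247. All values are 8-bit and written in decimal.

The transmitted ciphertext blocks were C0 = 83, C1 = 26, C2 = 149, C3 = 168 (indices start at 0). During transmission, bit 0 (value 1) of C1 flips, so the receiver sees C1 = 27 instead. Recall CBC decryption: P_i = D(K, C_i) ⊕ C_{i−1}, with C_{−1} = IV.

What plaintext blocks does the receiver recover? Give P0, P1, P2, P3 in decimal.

Only C1 changed, to 27. In CBC, a change in C_i garbles P_i and flips the same bit in P_{i+1}. Decrypting the received ciphertext:
P0: D(K, 83) = 192; 192 ⊕ 247 = 55.
P1: D(K, 27) = 136; 136 ⊕ 83 = 219.
P2: D(K, 149) = 6; 6 ⊕ 27 = 29.
P3: D(K, 168) = 21; 21 ⊕ 149 = 128.
Blocks that differ from the original plaintext: P1, P2.

P0 = 55, P1 = 219, P2 = 29, P3 = 128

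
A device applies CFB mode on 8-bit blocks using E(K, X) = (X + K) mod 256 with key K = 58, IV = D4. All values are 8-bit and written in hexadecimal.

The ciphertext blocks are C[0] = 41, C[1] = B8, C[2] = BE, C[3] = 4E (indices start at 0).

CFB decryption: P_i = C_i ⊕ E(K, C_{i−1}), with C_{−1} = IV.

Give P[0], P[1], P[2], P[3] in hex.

P[0]: E(K, D4) = 2C; 41 ⊕ 2C = 6D.
P[1]: E(K, 41) = 99; B8 ⊕ 99 = 21.
P[2]: E(K, B8) = 10; BE ⊕ 10 = AE.
P[3]: E(K, BE) = 16; 4E ⊕ 16 = 58.

P[0] = 6D, P[1] = 21, P[2] = AE, P[3] = 58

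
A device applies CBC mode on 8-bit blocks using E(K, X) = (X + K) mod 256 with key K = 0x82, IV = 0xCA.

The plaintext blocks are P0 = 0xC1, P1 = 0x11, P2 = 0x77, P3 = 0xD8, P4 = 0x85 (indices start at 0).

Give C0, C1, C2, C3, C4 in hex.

CBC encryption: C_i = E(K, P_i ⊕ C_{i−1}), with C_{−1} = IV.
C0: P0 ⊕ 0xCA = 0x0B; E(K, 0x0B) = 0x8D.
C1: P1 ⊕ 0x8D = 0x9C; E(K, 0x9C) = 0x1E.
C2: P2 ⊕ 0x1E = 0x69; E(K, 0x69) = 0xEB.
C3: P3 ⊕ 0xEB = 0x33; E(K, 0x33) = 0xB5.
C4: P4 ⊕ 0xB5 = 0x30; E(K, 0x30) = 0xB2.

C0 = 0x8D, C1 = 0x1E, C2 = 0xEB, C3 = 0xB5, C4 = 0xB2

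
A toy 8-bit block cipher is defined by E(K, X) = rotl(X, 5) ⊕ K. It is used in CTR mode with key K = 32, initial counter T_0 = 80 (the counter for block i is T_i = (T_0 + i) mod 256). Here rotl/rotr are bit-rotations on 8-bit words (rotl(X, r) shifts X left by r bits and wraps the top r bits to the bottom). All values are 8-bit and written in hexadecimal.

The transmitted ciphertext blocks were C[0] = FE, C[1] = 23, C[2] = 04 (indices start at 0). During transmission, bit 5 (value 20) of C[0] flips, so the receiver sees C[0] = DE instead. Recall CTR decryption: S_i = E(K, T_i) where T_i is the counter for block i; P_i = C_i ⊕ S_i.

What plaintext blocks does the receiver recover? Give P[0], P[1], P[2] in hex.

P[0] = FC, P[1] = 21, P[2] = 66

Only C[0] changed, to DE. In CTR, a change in C_i flips the same bit in P_i only; the keystream is unaffected. Decrypting the received ciphertext:
P[0]: T = 80, S = E(K, T) = 22; DE ⊕ 22 = FC.
P[1]: T = 81, S = E(K, T) = 02; 23 ⊕ 02 = 21.
P[2]: T = 82, S = E(K, T) = 62; 04 ⊕ 62 = 66.
Blocks that differ from the original plaintext: P[0].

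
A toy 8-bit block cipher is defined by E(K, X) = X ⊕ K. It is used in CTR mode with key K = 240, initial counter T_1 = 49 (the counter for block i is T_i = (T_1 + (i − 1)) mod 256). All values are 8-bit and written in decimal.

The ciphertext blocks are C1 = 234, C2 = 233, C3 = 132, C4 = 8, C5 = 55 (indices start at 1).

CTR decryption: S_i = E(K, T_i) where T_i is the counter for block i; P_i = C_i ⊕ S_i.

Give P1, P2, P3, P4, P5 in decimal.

P1 = 43, P2 = 43, P3 = 71, P4 = 204, P5 = 242

P1: T = 49, S = E(K, T) = 193; 234 ⊕ 193 = 43.
P2: T = 50, S = E(K, T) = 194; 233 ⊕ 194 = 43.
P3: T = 51, S = E(K, T) = 195; 132 ⊕ 195 = 71.
P4: T = 52, S = E(K, T) = 196; 8 ⊕ 196 = 204.
P5: T = 53, S = E(K, T) = 197; 55 ⊕ 197 = 242.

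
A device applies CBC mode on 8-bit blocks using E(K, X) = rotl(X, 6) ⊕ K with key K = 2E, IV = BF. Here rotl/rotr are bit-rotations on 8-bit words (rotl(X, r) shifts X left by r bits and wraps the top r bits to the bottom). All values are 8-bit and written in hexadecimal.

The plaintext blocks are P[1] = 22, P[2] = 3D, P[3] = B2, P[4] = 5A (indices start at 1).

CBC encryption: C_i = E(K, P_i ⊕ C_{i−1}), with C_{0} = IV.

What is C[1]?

C[1]: P[1] ⊕ BF = 9D; E(K, 9D) = 49.

C[1] = 49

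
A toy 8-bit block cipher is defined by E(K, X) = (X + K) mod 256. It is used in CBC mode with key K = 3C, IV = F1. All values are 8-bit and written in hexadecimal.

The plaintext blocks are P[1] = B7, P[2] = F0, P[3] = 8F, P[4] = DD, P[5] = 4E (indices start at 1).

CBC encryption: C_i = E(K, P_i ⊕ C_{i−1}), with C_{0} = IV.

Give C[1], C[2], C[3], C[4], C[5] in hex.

C[1]: P[1] ⊕ F1 = 46; E(K, 46) = 82.
C[2]: P[2] ⊕ 82 = 72; E(K, 72) = AE.
C[3]: P[3] ⊕ AE = 21; E(K, 21) = 5D.
C[4]: P[4] ⊕ 5D = 80; E(K, 80) = BC.
C[5]: P[5] ⊕ BC = F2; E(K, F2) = 2E.

C[1] = 82, C[2] = AE, C[3] = 5D, C[4] = BC, C[5] = 2E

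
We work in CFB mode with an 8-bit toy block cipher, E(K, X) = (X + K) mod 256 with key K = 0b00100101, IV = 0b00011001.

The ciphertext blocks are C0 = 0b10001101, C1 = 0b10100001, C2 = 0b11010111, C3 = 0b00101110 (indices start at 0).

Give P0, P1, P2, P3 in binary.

CFB decryption: P_i = C_i ⊕ E(K, C_{i−1}), with C_{−1} = IV.
P0: E(K, 0b00011001) = 0b00111110; 0b10001101 ⊕ 0b00111110 = 0b10110011.
P1: E(K, 0b10001101) = 0b10110010; 0b10100001 ⊕ 0b10110010 = 0b00010011.
P2: E(K, 0b10100001) = 0b11000110; 0b11010111 ⊕ 0b11000110 = 0b00010001.
P3: E(K, 0b11010111) = 0b11111100; 0b00101110 ⊕ 0b11111100 = 0b11010010.

P0 = 0b10110011, P1 = 0b00010011, P2 = 0b00010001, P3 = 0b11010010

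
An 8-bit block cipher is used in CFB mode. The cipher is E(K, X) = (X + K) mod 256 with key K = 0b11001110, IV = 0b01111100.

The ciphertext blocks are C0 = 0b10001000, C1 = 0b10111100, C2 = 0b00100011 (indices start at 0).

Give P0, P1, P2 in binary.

P0 = 0b11000010, P1 = 0b11101010, P2 = 0b10101001

CFB decryption: P_i = C_i ⊕ E(K, C_{i−1}), with C_{−1} = IV.
P0: E(K, 0b01111100) = 0b01001010; 0b10001000 ⊕ 0b01001010 = 0b11000010.
P1: E(K, 0b10001000) = 0b01010110; 0b10111100 ⊕ 0b01010110 = 0b11101010.
P2: E(K, 0b10111100) = 0b10001010; 0b00100011 ⊕ 0b10001010 = 0b10101001.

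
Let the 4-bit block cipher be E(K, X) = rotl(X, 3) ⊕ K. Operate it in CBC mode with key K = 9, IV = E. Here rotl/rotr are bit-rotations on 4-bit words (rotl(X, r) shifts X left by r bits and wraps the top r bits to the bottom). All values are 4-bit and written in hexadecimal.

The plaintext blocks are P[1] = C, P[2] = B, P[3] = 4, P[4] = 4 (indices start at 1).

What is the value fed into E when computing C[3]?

CBC encryption: C_i = E(K, P_i ⊕ C_{i−1}), with C_{0} = IV.
C[1]: P[1] ⊕ E = 2; E(K, 2) = 8.
C[2]: P[2] ⊕ 8 = 3; E(K, 3) = 0.
C[3]: P[3] ⊕ 0 = 4; E(K, 4) = B.
So the input to E for block [3] is 4.

4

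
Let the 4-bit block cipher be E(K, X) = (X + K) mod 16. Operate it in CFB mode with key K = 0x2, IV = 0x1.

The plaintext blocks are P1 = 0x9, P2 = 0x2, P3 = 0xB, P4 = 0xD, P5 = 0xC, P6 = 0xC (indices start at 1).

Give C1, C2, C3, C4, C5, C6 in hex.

CFB encryption: C_i = P_i ⊕ E(K, C_{i−1}), with C_{0} = IV.
C1: E(K, 0x1) = 0x3; 0x9 ⊕ 0x3 = 0xA.
C2: E(K, 0xA) = 0xC; 0x2 ⊕ 0xC = 0xE.
C3: E(K, 0xE) = 0x0; 0xB ⊕ 0x0 = 0xB.
C4: E(K, 0xB) = 0xD; 0xD ⊕ 0xD = 0x0.
C5: E(K, 0x0) = 0x2; 0xC ⊕ 0x2 = 0xE.
C6: E(K, 0xE) = 0x0; 0xC ⊕ 0x0 = 0xC.

C1 = 0xA, C2 = 0xE, C3 = 0xB, C4 = 0x0, C5 = 0xE, C6 = 0xC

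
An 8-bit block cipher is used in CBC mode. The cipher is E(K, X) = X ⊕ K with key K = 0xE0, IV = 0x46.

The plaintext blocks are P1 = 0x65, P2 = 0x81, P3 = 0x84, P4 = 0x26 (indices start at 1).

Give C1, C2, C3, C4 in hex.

CBC encryption: C_i = E(K, P_i ⊕ C_{i−1}), with C_{0} = IV.
C1: P1 ⊕ 0x46 = 0x23; E(K, 0x23) = 0xC3.
C2: P2 ⊕ 0xC3 = 0x42; E(K, 0x42) = 0xA2.
C3: P3 ⊕ 0xA2 = 0x26; E(K, 0x26) = 0xC6.
C4: P4 ⊕ 0xC6 = 0xE0; E(K, 0xE0) = 0x00.

C1 = 0xC3, C2 = 0xA2, C3 = 0xC6, C4 = 0x00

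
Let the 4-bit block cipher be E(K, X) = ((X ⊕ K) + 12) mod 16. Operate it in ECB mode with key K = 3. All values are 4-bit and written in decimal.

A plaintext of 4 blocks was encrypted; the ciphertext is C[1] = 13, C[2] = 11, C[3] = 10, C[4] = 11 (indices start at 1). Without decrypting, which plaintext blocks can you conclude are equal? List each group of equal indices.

P[2] = P[4]

ECB encrypts each block independently with the same key, so equal ciphertext blocks imply equal plaintext blocks.
C[2] = C[4] = 11, so P[2] = P[4].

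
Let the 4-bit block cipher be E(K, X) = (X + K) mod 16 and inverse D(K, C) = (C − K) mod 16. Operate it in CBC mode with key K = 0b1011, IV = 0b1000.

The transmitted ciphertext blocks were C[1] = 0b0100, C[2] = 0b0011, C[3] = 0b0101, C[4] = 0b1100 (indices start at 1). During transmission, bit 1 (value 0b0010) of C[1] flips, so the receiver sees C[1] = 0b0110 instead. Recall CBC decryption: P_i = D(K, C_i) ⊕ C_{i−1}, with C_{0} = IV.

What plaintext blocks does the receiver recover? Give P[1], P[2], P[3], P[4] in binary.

Only C[1] changed, to 0b0110. In CBC, a change in C_i garbles P_i and flips the same bit in P_{i+1}. Decrypting the received ciphertext:
P[1]: D(K, 0b0110) = 0b1011; 0b1011 ⊕ 0b1000 = 0b0011.
P[2]: D(K, 0b0011) = 0b1000; 0b1000 ⊕ 0b0110 = 0b1110.
P[3]: D(K, 0b0101) = 0b1010; 0b1010 ⊕ 0b0011 = 0b1001.
P[4]: D(K, 0b1100) = 0b0001; 0b0001 ⊕ 0b0101 = 0b0100.
Blocks that differ from the original plaintext: P[1], P[2].

P[1] = 0b0011, P[2] = 0b1110, P[3] = 0b1001, P[4] = 0b0100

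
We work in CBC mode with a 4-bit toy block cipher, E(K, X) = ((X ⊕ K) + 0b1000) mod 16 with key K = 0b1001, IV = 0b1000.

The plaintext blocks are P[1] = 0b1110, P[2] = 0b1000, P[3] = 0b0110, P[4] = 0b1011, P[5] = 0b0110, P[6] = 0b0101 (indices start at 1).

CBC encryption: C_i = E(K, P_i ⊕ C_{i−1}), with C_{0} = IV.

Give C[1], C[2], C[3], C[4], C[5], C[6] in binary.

C[1]: P[1] ⊕ 0b1000 = 0b0110; E(K, 0b0110) = 0b0111.
C[2]: P[2] ⊕ 0b0111 = 0b1111; E(K, 0b1111) = 0b1110.
C[3]: P[3] ⊕ 0b1110 = 0b1000; E(K, 0b1000) = 0b1001.
C[4]: P[4] ⊕ 0b1001 = 0b0010; E(K, 0b0010) = 0b0011.
C[5]: P[5] ⊕ 0b0011 = 0b0101; E(K, 0b0101) = 0b0100.
C[6]: P[6] ⊕ 0b0100 = 0b0001; E(K, 0b0001) = 0b0000.

C[1] = 0b0111, C[2] = 0b1110, C[3] = 0b1001, C[4] = 0b0011, C[5] = 0b0100, C[6] = 0b0000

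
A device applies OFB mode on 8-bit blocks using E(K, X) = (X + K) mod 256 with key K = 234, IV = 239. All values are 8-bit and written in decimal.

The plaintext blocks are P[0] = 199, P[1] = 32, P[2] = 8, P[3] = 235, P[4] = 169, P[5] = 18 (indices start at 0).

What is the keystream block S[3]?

OFB encryption: S_i = E(K, S_{i−1}) with S_{−1} = IV; C_i = P_i ⊕ S_i.
C[0]: S = E(K, 239) = 217; 199 ⊕ 217 = 30.
C[1]: S = E(K, 217) = 195; 32 ⊕ 195 = 227.
C[2]: S = E(K, 195) = 173; 8 ⊕ 173 = 165.
C[3]: S = E(K, 173) = 151; 235 ⊕ 151 = 124.
So S[3] = 151.

151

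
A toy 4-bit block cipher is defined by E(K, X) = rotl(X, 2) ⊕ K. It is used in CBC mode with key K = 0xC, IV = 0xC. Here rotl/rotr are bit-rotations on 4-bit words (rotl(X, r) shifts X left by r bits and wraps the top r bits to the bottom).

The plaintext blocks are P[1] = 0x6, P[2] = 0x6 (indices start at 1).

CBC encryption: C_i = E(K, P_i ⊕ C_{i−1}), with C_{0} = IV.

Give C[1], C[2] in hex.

C[1]: P[1] ⊕ 0xC = 0xA; E(K, 0xA) = 0x6.
C[2]: P[2] ⊕ 0x6 = 0x0; E(K, 0x0) = 0xC.

C[1] = 0x6, C[2] = 0xC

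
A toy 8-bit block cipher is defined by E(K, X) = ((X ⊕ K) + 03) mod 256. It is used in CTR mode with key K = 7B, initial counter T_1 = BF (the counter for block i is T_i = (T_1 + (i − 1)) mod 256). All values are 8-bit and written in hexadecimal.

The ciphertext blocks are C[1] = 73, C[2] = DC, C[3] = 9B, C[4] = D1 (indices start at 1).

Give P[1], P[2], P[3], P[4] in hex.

CTR decryption: S_i = E(K, T_i) where T_i is the counter for block i; P_i = C_i ⊕ S_i.
P[1]: T = BF, S = E(K, T) = C7; 73 ⊕ C7 = B4.
P[2]: T = C0, S = E(K, T) = BE; DC ⊕ BE = 62.
P[3]: T = C1, S = E(K, T) = BD; 9B ⊕ BD = 26.
P[4]: T = C2, S = E(K, T) = BC; D1 ⊕ BC = 6D.

P[1] = B4, P[2] = 62, P[3] = 26, P[4] = 6D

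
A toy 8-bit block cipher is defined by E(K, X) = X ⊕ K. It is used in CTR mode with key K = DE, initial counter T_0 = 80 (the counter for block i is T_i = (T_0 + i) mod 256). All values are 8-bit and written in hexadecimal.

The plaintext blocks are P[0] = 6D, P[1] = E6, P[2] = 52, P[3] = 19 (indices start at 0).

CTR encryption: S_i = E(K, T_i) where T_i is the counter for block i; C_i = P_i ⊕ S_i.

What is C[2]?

C[0]: T = 80, S = E(K, T) = 5E; 6D ⊕ 5E = 33.
C[1]: T = 81, S = E(K, T) = 5F; E6 ⊕ 5F = B9.
C[2]: T = 82, S = E(K, T) = 5C; 52 ⊕ 5C = 0E.

C[2] = 0E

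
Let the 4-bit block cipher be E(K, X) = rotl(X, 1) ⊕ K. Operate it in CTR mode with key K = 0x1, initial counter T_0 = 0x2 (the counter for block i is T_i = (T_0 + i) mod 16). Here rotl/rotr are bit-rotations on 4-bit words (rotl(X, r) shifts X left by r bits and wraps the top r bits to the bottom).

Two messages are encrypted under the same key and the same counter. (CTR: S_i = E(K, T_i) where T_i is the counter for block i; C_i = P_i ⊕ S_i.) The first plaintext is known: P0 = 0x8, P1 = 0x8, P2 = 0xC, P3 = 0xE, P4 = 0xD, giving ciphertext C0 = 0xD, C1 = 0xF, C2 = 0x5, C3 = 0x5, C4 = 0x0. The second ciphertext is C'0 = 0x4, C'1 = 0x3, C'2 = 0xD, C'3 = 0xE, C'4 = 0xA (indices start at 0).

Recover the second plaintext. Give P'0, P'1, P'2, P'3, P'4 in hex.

P'0 = 0x1, P'1 = 0x4, P'2 = 0x4, P'3 = 0x5, P'4 = 0x7

In CTR with a reused counter, both messages share the same keystream S_i, so C_i ⊕ C'_i = P_i ⊕ P'_i and thus P'_i = P_i ⊕ C_i ⊕ C'_i.
P'0: 0x8 ⊕ 0xD ⊕ 0x4 = 0x1.
P'1: 0x8 ⊕ 0xF ⊕ 0x3 = 0x4.
P'2: 0xC ⊕ 0x5 ⊕ 0xD = 0x4.
P'3: 0xE ⊕ 0x5 ⊕ 0xE = 0x5.
P'4: 0xD ⊕ 0x0 ⊕ 0xA = 0x7.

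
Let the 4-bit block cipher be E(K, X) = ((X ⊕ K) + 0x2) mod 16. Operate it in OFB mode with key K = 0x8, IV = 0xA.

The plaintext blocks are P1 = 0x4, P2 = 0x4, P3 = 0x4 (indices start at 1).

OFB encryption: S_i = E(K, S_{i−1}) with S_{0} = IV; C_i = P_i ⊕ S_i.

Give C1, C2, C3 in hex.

C1: S = E(K, 0xA) = 0x4; 0x4 ⊕ 0x4 = 0x0.
C2: S = E(K, 0x4) = 0xE; 0x4 ⊕ 0xE = 0xA.
C3: S = E(K, 0xE) = 0x8; 0x4 ⊕ 0x8 = 0xC.

C1 = 0x0, C2 = 0xA, C3 = 0xC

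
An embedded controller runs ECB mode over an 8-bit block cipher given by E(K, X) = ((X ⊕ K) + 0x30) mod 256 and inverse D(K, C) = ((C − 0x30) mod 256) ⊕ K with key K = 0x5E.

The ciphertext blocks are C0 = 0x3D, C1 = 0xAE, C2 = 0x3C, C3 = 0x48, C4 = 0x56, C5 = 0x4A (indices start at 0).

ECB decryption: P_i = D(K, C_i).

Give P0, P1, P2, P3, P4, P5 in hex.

P0 = 0x53, P1 = 0x20, P2 = 0x52, P3 = 0x46, P4 = 0x78, P5 = 0x44

P0: D(K, 0x3D) = 0x53.
P1: D(K, 0xAE) = 0x20.
P2: D(K, 0x3C) = 0x52.
P3: D(K, 0x48) = 0x46.
P4: D(K, 0x56) = 0x78.
P5: D(K, 0x4A) = 0x44.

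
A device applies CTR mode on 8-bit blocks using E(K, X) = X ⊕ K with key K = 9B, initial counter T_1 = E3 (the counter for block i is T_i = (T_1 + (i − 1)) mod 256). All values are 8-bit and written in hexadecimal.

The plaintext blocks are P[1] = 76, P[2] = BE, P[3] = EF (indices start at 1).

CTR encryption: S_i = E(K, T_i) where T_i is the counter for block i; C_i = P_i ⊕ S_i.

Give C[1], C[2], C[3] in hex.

C[1]: T = E3, S = E(K, T) = 78; 76 ⊕ 78 = 0E.
C[2]: T = E4, S = E(K, T) = 7F; BE ⊕ 7F = C1.
C[3]: T = E5, S = E(K, T) = 7E; EF ⊕ 7E = 91.

C[1] = 0E, C[2] = C1, C[3] = 91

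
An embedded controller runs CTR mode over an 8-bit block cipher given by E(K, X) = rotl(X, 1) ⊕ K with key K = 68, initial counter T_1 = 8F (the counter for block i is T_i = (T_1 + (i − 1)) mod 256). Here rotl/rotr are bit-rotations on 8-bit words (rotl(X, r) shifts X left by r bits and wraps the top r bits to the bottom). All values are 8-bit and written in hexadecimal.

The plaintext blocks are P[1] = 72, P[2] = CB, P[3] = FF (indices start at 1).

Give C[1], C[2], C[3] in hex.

CTR encryption: S_i = E(K, T_i) where T_i is the counter for block i; C_i = P_i ⊕ S_i.
C[1]: T = 8F, S = E(K, T) = 77; 72 ⊕ 77 = 05.
C[2]: T = 90, S = E(K, T) = 49; CB ⊕ 49 = 82.
C[3]: T = 91, S = E(K, T) = 4B; FF ⊕ 4B = B4.

C[1] = 05, C[2] = 82, C[3] = B4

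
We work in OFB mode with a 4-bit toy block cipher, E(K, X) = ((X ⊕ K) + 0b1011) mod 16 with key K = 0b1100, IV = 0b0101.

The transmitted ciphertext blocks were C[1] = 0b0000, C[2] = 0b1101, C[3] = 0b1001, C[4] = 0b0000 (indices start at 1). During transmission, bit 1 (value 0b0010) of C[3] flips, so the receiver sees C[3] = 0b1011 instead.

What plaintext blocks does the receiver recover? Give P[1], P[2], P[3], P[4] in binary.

OFB decryption: S_i = E(K, S_{i−1}) with S_{0} = IV; P_i = C_i ⊕ S_i.
Only C[3] changed, to 0b1011. In OFB, a change in C_i flips the same bit in P_i only; the keystream is unaffected. Decrypting the received ciphertext:
P[1]: S = E(K, 0b0101) = 0b0100; 0b0000 ⊕ 0b0100 = 0b0100.
P[2]: S = E(K, 0b0100) = 0b0011; 0b1101 ⊕ 0b0011 = 0b1110.
P[3]: S = E(K, 0b0011) = 0b1010; 0b1011 ⊕ 0b1010 = 0b0001.
P[4]: S = E(K, 0b1010) = 0b0001; 0b0000 ⊕ 0b0001 = 0b0001.
Blocks that differ from the original plaintext: P[3].

P[1] = 0b0100, P[2] = 0b1110, P[3] = 0b0001, P[4] = 0b0001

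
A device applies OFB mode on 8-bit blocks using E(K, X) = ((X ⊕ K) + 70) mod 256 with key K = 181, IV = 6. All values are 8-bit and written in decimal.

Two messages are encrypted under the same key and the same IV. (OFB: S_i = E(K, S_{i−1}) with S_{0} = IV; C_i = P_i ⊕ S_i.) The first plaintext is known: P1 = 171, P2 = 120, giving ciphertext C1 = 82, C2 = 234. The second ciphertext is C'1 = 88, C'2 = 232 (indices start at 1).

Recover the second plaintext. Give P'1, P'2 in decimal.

In OFB with a reused IV, both messages share the same keystream S_i, so C_i ⊕ C'_i = P_i ⊕ P'_i and thus P'_i = P_i ⊕ C_i ⊕ C'_i.
P'1: 171 ⊕ 82 ⊕ 88 = 161.
P'2: 120 ⊕ 234 ⊕ 232 = 122.

P'1 = 161, P'2 = 122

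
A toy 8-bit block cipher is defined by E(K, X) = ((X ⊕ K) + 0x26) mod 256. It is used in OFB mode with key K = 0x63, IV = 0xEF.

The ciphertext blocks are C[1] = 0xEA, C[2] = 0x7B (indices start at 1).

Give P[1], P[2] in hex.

OFB decryption: S_i = E(K, S_{i−1}) with S_{0} = IV; P_i = C_i ⊕ S_i.
P[1]: S = E(K, 0xEF) = 0xB2; 0xEA ⊕ 0xB2 = 0x58.
P[2]: S = E(K, 0xB2) = 0xF7; 0x7B ⊕ 0xF7 = 0x8C.

P[1] = 0x58, P[2] = 0x8C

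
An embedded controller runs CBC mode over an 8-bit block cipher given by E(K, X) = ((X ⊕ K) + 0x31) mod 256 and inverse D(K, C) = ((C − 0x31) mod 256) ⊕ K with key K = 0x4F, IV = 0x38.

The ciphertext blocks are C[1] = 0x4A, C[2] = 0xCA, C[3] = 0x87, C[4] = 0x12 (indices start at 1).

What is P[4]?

P[4] = 0x29

CBC decryption: P_i = D(K, C_i) ⊕ C_{i−1}, with C_{0} = IV.
P[4]: D(K, 0x12) = 0xAE; 0xAE ⊕ 0x87 = 0x29.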